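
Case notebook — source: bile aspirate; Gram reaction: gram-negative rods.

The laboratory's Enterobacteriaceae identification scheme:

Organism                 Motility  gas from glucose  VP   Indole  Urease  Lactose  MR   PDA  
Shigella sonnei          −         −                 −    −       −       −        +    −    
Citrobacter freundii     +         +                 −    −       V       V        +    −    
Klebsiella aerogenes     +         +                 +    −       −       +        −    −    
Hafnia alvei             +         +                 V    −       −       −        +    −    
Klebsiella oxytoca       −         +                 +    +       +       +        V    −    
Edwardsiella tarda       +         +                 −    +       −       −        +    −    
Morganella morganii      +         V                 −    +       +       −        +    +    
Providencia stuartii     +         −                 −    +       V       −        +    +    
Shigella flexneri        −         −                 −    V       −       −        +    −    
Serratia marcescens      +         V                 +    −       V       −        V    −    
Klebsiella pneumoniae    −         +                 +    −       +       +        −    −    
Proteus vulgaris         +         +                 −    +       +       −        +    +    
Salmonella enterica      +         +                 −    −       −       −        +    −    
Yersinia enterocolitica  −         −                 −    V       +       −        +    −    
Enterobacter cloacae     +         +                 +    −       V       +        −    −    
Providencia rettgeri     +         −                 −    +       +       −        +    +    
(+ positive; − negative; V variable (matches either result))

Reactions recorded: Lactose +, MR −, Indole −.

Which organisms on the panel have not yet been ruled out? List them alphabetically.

Indole −: excludes 6 organisms — 10 left.
Lactose +: excludes 6 organisms — 4 left.
MR −: excludes Citrobacter freundii — 3 left.

Enterobacter cloacae, Klebsiella aerogenes, Klebsiella pneumoniae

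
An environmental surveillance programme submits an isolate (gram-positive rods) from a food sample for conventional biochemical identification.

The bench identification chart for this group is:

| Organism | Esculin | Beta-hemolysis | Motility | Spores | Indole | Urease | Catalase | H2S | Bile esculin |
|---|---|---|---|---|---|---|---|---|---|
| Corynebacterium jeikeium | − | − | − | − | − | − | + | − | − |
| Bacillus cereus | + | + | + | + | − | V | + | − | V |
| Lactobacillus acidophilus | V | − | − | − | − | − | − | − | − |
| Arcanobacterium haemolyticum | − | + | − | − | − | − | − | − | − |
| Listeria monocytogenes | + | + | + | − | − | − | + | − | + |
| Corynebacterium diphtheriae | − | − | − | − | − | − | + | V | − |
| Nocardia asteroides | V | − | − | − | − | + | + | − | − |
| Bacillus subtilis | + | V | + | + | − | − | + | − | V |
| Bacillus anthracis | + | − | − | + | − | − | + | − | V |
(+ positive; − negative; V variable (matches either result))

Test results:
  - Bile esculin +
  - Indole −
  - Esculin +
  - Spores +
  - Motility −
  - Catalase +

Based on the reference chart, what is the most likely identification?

Motility −: excludes Bacillus cereus, Listeria monocytogenes, Bacillus subtilis — 6 left.
Indole −: all 6 remaining candidates are consistent.
Esculin +: excludes Corynebacterium jeikeium, Arcanobacterium haemolyticum, Corynebacterium diphtheriae — 3 left.
Catalase +: excludes Lactobacillus acidophilus — 2 left.
Spores +: excludes Nocardia asteroides — 1 left.
Bile esculin +: the one remaining candidate is consistent.

Bacillus anthracis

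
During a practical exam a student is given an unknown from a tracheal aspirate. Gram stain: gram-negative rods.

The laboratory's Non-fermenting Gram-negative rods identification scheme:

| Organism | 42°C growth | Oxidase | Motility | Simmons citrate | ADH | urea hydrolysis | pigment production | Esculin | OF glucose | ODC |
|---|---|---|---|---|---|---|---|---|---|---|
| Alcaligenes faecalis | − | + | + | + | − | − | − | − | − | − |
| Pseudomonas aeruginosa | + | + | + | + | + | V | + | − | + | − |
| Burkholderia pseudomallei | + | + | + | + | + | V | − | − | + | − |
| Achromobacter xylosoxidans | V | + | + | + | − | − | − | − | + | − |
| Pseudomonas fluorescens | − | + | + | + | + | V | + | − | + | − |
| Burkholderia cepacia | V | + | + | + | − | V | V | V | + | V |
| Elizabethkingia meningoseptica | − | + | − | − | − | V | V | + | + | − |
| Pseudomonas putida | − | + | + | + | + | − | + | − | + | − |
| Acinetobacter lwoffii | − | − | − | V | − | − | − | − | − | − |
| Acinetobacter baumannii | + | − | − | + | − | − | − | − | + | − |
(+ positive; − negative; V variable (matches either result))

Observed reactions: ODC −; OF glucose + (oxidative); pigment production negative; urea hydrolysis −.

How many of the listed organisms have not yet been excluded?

urea hydrolysis −: all 10 remaining candidates are consistent.
pigment production −: excludes Pseudomonas aeruginosa, Pseudomonas fluorescens, Pseudomonas putida — 7 left.
ODC −: all 7 remaining candidates are consistent.
OF glucose +: excludes Alcaligenes faecalis, Acinetobacter lwoffii — 5 left.
Still consistent: Achromobacter xylosoxidans, Acinetobacter baumannii, Burkholderia cepacia, Burkholderia pseudomallei, Elizabethkingia meningoseptica.

5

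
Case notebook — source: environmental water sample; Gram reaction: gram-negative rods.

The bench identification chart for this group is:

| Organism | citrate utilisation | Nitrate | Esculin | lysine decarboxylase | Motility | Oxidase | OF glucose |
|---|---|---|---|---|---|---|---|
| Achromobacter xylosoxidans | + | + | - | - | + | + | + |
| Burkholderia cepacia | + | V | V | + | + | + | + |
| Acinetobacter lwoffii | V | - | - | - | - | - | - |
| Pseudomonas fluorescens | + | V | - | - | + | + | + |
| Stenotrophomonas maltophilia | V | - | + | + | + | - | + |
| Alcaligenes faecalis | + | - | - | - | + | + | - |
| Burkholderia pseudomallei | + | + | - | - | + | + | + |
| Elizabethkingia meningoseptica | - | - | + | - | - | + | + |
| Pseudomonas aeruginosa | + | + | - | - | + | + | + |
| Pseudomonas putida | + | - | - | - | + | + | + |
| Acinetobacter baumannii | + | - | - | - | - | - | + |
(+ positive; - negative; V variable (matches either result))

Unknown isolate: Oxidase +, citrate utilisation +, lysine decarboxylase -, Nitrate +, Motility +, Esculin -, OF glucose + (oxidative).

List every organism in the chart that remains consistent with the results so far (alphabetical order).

Achromobacter xylosoxidans, Burkholderia pseudomallei, Pseudomonas aeruginosa, Pseudomonas fluorescens

citrate utilisation +: excludes Elizabethkingia meningoseptica — 10 left.
Oxidase +: excludes Acinetobacter lwoffii, Stenotrophomonas maltophilia, Acinetobacter baumannii — 7 left.
Esculin -: all 7 remaining candidates are consistent.
OF glucose +: excludes Alcaligenes faecalis — 6 left.
Nitrate +: excludes Pseudomonas putida — 5 left.
Motility +: all 5 remaining candidates are consistent.
lysine decarboxylase -: excludes Burkholderia cepacia — 4 left.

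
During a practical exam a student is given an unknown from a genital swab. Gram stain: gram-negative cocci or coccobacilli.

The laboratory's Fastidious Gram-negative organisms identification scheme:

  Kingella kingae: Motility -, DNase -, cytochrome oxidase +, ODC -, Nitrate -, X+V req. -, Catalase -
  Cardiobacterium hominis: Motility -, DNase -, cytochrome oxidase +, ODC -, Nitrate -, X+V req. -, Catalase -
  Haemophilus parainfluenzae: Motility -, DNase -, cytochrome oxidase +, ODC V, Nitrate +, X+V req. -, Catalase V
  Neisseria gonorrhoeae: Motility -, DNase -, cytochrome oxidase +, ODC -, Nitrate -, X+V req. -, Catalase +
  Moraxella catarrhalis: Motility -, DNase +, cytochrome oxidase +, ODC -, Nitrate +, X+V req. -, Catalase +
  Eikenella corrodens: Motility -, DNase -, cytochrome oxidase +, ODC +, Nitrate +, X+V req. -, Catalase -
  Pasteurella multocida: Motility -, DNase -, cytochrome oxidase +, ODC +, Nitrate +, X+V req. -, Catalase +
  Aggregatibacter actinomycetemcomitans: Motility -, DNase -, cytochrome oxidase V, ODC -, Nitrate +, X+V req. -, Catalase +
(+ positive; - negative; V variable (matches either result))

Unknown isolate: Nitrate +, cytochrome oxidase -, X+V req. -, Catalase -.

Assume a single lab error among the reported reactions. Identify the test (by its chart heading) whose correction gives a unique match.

Catalase

As reported, no row in the chart matches all 4 reactions.
Reversing cytochrome oxidase → 2 organisms match (not unique).
Reversing Nitrate → still no organism matches.
Reversing X+V req. → still no organism matches.
Reversing Catalase (to +) → unique match: Aggregatibacter actinomycetemcomitans.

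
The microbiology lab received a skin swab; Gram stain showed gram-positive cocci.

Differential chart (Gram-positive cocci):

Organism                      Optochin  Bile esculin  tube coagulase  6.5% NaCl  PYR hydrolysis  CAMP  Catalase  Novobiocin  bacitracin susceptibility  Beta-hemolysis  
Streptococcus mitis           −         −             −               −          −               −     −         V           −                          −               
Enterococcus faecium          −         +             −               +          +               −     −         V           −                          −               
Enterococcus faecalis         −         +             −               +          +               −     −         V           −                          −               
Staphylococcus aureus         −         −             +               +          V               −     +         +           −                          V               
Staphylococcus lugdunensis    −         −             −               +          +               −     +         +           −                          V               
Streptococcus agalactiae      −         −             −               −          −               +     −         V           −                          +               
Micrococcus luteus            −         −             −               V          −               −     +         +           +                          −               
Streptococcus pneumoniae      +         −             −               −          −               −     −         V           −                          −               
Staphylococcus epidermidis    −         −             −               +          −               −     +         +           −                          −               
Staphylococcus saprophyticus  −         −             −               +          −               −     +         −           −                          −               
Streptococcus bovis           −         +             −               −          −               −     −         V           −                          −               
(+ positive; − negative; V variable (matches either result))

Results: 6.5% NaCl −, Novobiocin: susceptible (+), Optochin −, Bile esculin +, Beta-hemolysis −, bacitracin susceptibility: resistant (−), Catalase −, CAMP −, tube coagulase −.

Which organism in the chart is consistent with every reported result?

Streptococcus bovis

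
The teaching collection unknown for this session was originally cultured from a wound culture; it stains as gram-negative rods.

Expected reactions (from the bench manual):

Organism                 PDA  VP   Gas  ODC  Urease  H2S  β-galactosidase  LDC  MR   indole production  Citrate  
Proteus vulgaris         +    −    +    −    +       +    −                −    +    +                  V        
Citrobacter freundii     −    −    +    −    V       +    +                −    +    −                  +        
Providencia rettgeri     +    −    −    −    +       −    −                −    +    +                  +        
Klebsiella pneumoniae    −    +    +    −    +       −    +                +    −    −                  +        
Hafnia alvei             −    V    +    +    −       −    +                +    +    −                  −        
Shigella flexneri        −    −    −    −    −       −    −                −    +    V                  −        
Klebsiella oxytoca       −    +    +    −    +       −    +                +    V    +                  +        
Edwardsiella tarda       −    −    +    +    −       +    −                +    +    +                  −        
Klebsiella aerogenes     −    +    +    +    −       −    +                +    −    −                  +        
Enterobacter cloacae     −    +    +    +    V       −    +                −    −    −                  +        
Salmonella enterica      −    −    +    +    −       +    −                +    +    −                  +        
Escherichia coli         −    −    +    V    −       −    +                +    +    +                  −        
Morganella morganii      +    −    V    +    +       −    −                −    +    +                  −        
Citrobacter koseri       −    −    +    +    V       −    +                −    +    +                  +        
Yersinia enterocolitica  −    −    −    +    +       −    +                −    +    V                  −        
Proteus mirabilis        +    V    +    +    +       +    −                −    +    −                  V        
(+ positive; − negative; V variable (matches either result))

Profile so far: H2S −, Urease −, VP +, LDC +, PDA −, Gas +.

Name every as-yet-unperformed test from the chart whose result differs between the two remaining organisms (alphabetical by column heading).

VP +: excludes 10 organisms — 6 left.
Urease −: excludes Klebsiella pneumoniae, Klebsiella oxytoca, Proteus mirabilis — 3 left.
H2S −: all 3 remaining candidates are consistent.
PDA −: all 3 remaining candidates are consistent.
Gas +: all 3 remaining candidates are consistent.
LDC +: excludes Enterobacter cloacae — 2 left.
Two candidates remain: Hafnia alvei and Klebsiella aerogenes.
  ODC: + vs + — same for both, does not separate.
  β-galactosidase: + vs + — same for both, does not separate.
  MR: Hafnia alvei +, Klebsiella aerogenes − — discriminates.
  indole production: − vs − — same for both, does not separate.
  Citrate: Hafnia alvei −, Klebsiella aerogenes + — discriminates.

Citrate, MR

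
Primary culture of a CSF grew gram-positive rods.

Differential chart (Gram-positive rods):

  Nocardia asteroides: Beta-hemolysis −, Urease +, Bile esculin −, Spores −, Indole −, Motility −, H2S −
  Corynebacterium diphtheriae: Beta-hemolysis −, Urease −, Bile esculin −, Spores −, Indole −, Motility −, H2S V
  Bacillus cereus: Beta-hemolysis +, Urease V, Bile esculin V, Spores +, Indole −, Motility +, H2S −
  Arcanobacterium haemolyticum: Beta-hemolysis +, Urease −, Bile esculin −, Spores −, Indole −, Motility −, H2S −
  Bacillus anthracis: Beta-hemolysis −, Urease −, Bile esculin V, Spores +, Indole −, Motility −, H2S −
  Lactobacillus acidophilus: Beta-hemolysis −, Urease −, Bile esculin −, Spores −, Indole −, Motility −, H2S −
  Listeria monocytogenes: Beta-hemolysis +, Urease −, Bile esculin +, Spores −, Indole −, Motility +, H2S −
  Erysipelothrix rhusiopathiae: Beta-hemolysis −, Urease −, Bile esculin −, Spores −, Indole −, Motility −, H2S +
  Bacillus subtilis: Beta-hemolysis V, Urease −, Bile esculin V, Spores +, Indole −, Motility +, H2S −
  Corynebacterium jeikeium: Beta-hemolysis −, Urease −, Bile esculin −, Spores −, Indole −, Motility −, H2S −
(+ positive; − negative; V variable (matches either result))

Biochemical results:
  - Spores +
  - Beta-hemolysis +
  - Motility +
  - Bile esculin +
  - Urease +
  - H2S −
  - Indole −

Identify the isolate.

Bile esculin +: excludes 6 organisms — 4 left.
Motility +: excludes Bacillus anthracis — 3 left.
Spores +: excludes Listeria monocytogenes — 2 left.
H2S −: all 2 remaining candidates are consistent.
Indole −: all 2 remaining candidates are consistent.
Beta-hemolysis +: all 2 remaining candidates are consistent.
Urease +: excludes Bacillus subtilis — 1 left.

Bacillus cereus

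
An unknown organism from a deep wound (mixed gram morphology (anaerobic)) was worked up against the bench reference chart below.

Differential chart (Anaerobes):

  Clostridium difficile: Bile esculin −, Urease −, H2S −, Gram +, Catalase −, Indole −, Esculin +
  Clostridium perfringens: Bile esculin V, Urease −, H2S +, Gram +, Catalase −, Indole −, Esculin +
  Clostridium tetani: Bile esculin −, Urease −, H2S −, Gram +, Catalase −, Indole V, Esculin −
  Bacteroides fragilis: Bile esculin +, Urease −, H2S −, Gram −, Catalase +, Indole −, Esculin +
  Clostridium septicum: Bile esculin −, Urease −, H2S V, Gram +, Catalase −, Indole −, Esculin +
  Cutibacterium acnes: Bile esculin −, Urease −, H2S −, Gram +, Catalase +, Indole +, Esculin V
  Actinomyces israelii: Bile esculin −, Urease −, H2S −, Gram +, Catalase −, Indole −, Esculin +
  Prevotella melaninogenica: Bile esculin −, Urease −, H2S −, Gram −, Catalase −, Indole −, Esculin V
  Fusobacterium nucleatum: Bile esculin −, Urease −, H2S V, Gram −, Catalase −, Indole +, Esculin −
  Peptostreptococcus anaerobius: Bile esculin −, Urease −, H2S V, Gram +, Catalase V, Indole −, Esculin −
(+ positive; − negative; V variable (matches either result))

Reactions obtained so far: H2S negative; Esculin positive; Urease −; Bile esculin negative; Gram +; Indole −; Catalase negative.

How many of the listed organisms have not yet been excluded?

Catalase −: excludes Bacteroides fragilis, Cutibacterium acnes — 8 left.
Bile esculin −: all 8 remaining candidates are consistent.
Gram +: excludes Prevotella melaninogenica, Fusobacterium nucleatum — 6 left.
Urease −: all 6 remaining candidates are consistent.
Indole −: all 6 remaining candidates are consistent.
Esculin +: excludes Clostridium tetani, Peptostreptococcus anaerobius — 4 left.
H2S −: excludes Clostridium perfringens — 3 left.
Still consistent: Actinomyces israelii, Clostridium difficile, Clostridium septicum.

3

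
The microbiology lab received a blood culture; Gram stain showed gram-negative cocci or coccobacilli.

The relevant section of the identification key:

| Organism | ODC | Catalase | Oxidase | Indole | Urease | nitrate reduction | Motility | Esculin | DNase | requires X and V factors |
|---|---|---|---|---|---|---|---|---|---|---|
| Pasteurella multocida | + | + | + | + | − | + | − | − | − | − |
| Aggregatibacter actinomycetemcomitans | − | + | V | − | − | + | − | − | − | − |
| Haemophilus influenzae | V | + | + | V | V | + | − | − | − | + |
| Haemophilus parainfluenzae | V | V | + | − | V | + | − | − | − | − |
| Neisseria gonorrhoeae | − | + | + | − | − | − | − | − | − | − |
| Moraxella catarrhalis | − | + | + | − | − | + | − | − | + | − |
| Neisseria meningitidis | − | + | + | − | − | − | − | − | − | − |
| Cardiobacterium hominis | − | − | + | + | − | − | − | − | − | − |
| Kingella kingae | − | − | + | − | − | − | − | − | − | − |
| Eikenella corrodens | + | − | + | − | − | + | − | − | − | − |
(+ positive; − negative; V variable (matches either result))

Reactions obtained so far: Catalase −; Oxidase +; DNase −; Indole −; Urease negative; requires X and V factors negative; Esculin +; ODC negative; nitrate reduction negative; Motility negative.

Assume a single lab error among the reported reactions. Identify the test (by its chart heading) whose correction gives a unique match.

Esculin

As reported, no row in the chart matches all 10 reactions.
Reversing requires X and V factors → still no organism matches.
Reversing DNase → still no organism matches.
Reversing nitrate reduction → still no organism matches.
Reversing Motility → still no organism matches.
Reversing Oxidase → still no organism matches.
Reversing Indole → still no organism matches.
Reversing ODC → still no organism matches.
Reversing Catalase → still no organism matches.
Reversing Esculin (to −) → unique match: Kingella kingae.
Reversing Urease → still no organism matches.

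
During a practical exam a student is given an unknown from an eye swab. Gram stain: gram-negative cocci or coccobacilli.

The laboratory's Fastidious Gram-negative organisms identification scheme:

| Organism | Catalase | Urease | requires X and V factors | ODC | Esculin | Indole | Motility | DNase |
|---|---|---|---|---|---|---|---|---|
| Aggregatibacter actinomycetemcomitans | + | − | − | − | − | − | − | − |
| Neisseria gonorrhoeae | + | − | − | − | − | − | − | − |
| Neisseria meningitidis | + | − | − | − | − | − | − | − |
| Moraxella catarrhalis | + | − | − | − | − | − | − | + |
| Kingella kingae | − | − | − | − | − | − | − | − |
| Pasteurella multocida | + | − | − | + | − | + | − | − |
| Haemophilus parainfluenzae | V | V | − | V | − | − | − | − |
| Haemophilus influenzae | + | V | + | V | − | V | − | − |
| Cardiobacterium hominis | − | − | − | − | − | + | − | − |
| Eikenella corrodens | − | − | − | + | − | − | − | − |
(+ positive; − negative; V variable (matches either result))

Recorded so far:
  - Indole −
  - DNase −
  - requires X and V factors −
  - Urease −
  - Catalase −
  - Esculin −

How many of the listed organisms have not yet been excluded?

DNase −: excludes Moraxella catarrhalis — 9 left.
Catalase −: excludes 5 organisms — 4 left.
Esculin −: all 4 remaining candidates are consistent.
requires X and V factors −: all 4 remaining candidates are consistent.
Urease −: all 4 remaining candidates are consistent.
Indole −: excludes Cardiobacterium hominis — 3 left.
Still consistent: Eikenella corrodens, Haemophilus parainfluenzae, Kingella kingae.

3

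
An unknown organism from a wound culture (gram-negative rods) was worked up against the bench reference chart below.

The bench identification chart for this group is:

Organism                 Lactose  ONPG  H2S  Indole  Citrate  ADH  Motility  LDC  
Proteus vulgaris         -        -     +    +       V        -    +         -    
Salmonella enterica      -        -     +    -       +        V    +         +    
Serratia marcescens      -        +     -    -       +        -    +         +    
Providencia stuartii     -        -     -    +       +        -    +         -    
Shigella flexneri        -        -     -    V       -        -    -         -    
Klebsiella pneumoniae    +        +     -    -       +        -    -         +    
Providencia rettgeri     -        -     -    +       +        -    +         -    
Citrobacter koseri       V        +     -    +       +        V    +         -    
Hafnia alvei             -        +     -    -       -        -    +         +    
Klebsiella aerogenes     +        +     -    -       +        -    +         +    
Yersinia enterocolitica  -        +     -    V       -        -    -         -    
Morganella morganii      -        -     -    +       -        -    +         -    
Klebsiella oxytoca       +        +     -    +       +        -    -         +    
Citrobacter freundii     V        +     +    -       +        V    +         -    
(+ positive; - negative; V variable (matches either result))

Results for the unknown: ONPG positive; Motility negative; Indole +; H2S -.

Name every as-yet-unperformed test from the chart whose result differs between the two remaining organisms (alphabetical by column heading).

Citrate, Lactose, LDC

Indole +: excludes 6 organisms — 8 left.
H2S -: excludes Proteus vulgaris — 7 left.
Motility -: excludes Providencia stuartii, Providencia rettgeri, Citrobacter koseri, Morganella morganii — 3 left.
ONPG +: excludes Shigella flexneri — 2 left.
Two candidates remain: Klebsiella oxytoca and Yersinia enterocolitica.
  Lactose: Klebsiella oxytoca +, Yersinia enterocolitica - — discriminates.
  Citrate: Klebsiella oxytoca +, Yersinia enterocolitica - — discriminates.
  ADH: - vs - — same for both, does not separate.
  LDC: Klebsiella oxytoca +, Yersinia enterocolitica - — discriminates.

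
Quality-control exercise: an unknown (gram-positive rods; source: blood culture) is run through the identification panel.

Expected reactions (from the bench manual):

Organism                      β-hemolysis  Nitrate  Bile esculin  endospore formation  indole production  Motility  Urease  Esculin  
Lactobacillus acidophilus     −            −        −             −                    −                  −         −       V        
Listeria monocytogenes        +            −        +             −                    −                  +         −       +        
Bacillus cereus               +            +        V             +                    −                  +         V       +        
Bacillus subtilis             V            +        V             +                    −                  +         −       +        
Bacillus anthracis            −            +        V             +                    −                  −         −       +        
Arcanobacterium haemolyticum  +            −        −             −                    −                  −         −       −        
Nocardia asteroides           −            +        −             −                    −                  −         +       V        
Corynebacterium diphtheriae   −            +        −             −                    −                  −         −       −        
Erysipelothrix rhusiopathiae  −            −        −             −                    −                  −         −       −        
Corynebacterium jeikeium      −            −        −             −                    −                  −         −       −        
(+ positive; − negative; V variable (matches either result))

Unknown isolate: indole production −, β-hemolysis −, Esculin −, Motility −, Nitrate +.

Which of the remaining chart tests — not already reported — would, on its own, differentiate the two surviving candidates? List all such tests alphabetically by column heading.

Urease

β-hemolysis −: excludes Listeria monocytogenes, Bacillus cereus, Arcanobacterium haemolyticum — 7 left.
Nitrate +: excludes Lactobacillus acidophilus, Erysipelothrix rhusiopathiae, Corynebacterium jeikeium — 4 left.
indole production −: all 4 remaining candidates are consistent.
Motility −: excludes Bacillus subtilis — 3 left.
Esculin −: excludes Bacillus anthracis — 2 left.
Two candidates remain: Corynebacterium diphtheriae and Nocardia asteroides.
  Bile esculin: − vs − — same for both, does not separate.
  endospore formation: − vs − — same for both, does not separate.
  Urease: Corynebacterium diphtheriae −, Nocardia asteroides + — discriminates.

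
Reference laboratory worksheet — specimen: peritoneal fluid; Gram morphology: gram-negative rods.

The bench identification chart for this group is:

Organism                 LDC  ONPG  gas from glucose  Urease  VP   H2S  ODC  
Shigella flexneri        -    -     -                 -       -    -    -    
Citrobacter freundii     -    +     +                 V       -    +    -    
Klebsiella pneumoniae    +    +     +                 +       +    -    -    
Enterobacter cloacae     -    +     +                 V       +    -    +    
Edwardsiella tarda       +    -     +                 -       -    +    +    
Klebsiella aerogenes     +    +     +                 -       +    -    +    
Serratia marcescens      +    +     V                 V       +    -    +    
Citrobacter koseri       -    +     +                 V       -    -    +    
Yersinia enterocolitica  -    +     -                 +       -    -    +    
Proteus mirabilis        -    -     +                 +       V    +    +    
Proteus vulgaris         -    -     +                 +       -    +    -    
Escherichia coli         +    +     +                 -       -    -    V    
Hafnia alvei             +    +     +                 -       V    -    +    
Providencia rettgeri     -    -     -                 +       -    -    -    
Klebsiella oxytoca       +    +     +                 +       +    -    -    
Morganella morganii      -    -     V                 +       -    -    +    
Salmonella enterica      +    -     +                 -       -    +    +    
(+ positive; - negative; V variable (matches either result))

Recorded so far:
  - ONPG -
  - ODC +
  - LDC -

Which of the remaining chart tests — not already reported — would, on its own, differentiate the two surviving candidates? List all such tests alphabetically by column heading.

ODC +: excludes 6 organisms — 11 left.
LDC -: excludes 6 organisms — 5 left.
ONPG -: excludes Enterobacter cloacae, Citrobacter koseri, Yersinia enterocolitica — 2 left.
Two candidates remain: Morganella morganii and Proteus mirabilis.
  gas from glucose: V vs + — variable for at least one, does not separate.
  Urease: + vs + — same for both, does not separate.
  VP: - vs V — variable for at least one, does not separate.
  H2S: Morganella morganii -, Proteus mirabilis + — discriminates.

H2S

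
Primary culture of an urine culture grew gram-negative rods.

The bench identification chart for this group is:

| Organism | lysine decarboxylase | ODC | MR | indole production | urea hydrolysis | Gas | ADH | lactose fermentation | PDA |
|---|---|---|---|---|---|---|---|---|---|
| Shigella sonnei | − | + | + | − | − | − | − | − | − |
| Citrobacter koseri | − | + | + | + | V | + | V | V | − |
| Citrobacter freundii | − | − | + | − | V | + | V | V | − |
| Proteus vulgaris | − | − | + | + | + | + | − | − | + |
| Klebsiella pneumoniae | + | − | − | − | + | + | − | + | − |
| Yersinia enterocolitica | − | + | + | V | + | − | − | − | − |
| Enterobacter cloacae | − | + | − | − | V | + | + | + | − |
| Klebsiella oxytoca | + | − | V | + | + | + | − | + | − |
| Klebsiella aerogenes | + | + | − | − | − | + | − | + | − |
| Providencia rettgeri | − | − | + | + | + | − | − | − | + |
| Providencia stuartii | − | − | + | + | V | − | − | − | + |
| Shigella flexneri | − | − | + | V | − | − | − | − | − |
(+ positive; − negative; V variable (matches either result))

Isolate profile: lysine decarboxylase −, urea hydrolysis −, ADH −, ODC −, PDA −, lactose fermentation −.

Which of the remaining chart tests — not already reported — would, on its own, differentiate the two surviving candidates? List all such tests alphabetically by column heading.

Gas

lactose fermentation −: excludes Klebsiella pneumoniae, Enterobacter cloacae, Klebsiella oxytoca, Klebsiella aerogenes — 8 left.
lysine decarboxylase −: all 8 remaining candidates are consistent.
ODC −: excludes Shigella sonnei, Citrobacter koseri, Yersinia enterocolitica — 5 left.
ADH −: all 5 remaining candidates are consistent.
urea hydrolysis −: excludes Proteus vulgaris, Providencia rettgeri — 3 left.
PDA −: excludes Providencia stuartii — 2 left.
Two candidates remain: Citrobacter freundii and Shigella flexneri.
  MR: + vs + — same for both, does not separate.
  indole production: − vs V — variable for at least one, does not separate.
  Gas: Citrobacter freundii +, Shigella flexneri − — discriminates.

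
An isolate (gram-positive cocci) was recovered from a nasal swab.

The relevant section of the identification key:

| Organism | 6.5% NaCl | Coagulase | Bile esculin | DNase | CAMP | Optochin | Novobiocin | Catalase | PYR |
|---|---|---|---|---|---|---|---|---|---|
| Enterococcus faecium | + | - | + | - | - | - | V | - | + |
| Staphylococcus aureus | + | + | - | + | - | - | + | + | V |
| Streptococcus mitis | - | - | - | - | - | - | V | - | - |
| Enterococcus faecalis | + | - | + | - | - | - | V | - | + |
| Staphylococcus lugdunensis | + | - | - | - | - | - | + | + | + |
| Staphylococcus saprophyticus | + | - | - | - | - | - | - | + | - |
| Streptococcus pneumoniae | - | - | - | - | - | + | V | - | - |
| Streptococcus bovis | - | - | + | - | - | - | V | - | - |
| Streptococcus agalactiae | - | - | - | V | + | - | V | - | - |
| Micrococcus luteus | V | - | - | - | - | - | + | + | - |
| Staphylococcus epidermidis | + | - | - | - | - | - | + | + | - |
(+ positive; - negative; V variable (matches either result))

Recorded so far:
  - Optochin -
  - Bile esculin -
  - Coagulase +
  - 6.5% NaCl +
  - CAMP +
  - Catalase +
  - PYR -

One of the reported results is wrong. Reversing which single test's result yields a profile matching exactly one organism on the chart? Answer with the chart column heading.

CAMP

As reported, no row in the chart matches all 7 reactions.
Reversing Coagulase → still no organism matches.
Reversing Catalase → still no organism matches.
Reversing Bile esculin → still no organism matches.
Reversing PYR → still no organism matches.
Reversing CAMP (to -) → unique match: Staphylococcus aureus.
Reversing Optochin → still no organism matches.
Reversing 6.5% NaCl → still no organism matches.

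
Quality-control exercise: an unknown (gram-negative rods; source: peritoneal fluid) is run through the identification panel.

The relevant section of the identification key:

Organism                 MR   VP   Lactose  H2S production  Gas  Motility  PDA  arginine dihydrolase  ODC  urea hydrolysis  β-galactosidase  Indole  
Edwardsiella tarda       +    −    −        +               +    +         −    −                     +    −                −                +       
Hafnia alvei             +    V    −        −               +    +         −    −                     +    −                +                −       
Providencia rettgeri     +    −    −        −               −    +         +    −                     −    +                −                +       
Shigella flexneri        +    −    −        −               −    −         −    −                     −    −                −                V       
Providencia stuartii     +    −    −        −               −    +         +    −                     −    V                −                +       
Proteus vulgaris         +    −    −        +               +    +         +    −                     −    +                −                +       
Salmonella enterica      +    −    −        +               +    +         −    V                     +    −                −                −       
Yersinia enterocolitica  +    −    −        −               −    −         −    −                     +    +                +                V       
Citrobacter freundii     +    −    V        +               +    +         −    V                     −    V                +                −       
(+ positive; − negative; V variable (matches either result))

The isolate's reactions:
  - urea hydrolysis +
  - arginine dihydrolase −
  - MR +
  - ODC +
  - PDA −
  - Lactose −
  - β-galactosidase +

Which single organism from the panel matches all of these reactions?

β-galactosidase +: excludes 6 organisms — 3 left.
urea hydrolysis +: excludes Hafnia alvei — 2 left.
Lactose −: all 2 remaining candidates are consistent.
MR +: all 2 remaining candidates are consistent.
arginine dihydrolase −: all 2 remaining candidates are consistent.
PDA −: all 2 remaining candidates are consistent.
ODC +: excludes Citrobacter freundii — 1 left.

Yersinia enterocolitica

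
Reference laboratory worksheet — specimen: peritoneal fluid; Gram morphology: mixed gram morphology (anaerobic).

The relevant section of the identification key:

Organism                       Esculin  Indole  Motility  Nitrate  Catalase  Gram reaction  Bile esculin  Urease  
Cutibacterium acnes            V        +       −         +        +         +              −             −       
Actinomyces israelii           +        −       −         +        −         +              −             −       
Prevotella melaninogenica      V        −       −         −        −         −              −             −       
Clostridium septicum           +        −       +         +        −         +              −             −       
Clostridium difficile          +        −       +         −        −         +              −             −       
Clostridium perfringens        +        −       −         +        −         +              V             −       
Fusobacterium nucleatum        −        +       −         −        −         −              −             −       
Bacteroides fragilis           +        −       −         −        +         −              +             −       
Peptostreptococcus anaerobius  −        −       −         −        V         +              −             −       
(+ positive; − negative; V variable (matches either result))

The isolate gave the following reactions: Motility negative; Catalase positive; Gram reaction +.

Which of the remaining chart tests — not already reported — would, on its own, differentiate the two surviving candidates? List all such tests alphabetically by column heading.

Indole, Nitrate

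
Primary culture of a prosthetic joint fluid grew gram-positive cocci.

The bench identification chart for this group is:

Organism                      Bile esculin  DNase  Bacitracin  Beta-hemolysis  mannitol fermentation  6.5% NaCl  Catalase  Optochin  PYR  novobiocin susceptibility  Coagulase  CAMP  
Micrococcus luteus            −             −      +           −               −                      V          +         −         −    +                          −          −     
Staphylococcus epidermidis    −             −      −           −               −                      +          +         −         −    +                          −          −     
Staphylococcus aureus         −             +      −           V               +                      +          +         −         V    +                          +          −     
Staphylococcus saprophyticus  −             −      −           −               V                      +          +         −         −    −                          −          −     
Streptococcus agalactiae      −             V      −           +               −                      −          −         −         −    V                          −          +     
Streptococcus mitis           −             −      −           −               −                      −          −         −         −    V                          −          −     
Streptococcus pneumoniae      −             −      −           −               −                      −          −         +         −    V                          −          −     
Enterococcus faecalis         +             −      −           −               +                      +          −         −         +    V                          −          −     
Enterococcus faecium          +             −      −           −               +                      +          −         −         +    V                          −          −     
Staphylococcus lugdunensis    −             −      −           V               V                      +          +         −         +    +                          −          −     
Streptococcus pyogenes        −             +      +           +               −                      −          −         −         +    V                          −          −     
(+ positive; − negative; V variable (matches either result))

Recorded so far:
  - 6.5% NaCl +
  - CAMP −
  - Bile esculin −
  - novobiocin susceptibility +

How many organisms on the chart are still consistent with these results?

4

CAMP −: excludes Streptococcus agalactiae — 10 left.
Bile esculin −: excludes Enterococcus faecalis, Enterococcus faecium — 8 left.
novobiocin susceptibility +: excludes Staphylococcus saprophyticus — 7 left.
6.5% NaCl +: excludes Streptococcus mitis, Streptococcus pneumoniae, Streptococcus pyogenes — 4 left.
Still consistent: Micrococcus luteus, Staphylococcus aureus, Staphylococcus epidermidis, Staphylococcus lugdunensis.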